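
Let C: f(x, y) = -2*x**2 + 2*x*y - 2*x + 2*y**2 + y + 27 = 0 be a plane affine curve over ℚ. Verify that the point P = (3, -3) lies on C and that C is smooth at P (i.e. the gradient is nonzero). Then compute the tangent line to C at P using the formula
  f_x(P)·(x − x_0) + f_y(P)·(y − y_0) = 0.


Tangent line at P: -20*x - 5*y + 45 = 0.

Step 1: f(3, -3) = 0, so P lies on C.
Step 2: partial derivatives
  f_x(x, y) = -4*x + 2*y - 2, f_y(x, y) = 2*x + 4*y + 1.
  f_x(P) = -20, f_y(P) = -5 (gradient nonzero, so P is smooth).
Step 3: tangent line at P: -20·(x − 3) + -5·(y − -3) = 0.
Expanding: -20*x - 5*y + 45 = 0.


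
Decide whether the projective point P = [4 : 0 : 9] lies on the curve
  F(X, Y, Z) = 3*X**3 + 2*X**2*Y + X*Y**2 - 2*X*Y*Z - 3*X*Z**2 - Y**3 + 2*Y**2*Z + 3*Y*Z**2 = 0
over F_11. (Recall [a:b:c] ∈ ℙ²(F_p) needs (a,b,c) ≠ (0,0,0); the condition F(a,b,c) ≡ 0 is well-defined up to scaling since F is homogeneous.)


F(4,0,9) ≡ 1 (mod 11); P is NOT on the curve.

Evaluate F(4, 0, 9) term-by-term (mod 11).
  3*X**3 ↦ 3·64·1·1 = 192
  2*X**2*Y ↦ 2·16·0·1 = 0
  X*Y**2 ↦ 1·4·0·1 = 0
  -2*X*Y*Z ↦ -2·4·0·9 = 0
  -3*X*Z**2 ↦ -3·4·1·81 = -972
  -Y**3 ↦ -1·1·0·1 = 0
  2*Y**2*Z ↦ 2·1·0·9 = 0
  3*Y*Z**2 ↦ 3·1·0·81 = 0
Sum: F(4, 0, 9) = (192) + (0) + (0) + (0) + (-972) + (0) + (0) + (0) = -780.
Reducing mod 11: -780 ≡ 1 (mod 11).
Since F(a, b, c) ≡ 1 ≠ 0 (mod 11), P does NOT lie on the curve.


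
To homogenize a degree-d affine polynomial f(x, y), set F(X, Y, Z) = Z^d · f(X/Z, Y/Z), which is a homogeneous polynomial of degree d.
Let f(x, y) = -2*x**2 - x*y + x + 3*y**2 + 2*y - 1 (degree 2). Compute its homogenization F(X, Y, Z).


F(X, Y, Z) = -2*X**2 - X*Y + X*Z + 3*Y**2 + 2*Y*Z - Z**2

deg(f) = 2.
Substitute x = X/Z, y = Y/Z into f, then multiply by Z^2.
  monomial -2·x^2·y^0 ↦ -2·X^2·Y^0·Z^0.
  monomial -1·x^1·y^1 ↦ -1·X^1·Y^1·Z^0.
  monomial 1·x^1·y^0 ↦ 1·X^1·Y^0·Z^1.
  monomial 3·x^0·y^2 ↦ 3·X^0·Y^2·Z^0.
  monomial 2·x^0·y^1 ↦ 2·X^0·Y^1·Z^1.
  monomial -1·x^0·y^0 ↦ -1·X^0·Y^0·Z^2.
Collecting: F(X, Y, Z) = -2*X**2 - X*Y + X*Z + 3*Y**2 + 2*Y*Z - Z**2.


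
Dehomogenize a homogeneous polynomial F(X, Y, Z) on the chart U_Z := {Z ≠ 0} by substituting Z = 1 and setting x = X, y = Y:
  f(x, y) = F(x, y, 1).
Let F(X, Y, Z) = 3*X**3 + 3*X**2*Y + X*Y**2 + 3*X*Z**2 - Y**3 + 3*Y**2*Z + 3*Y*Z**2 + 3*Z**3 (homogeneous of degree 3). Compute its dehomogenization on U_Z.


f(x, y) = 3*x**3 + 3*x**2*y + x*y**2 + 3*x - y**3 + 3*y**2 + 3*y + 3

On U_Z we set Z = 1. Each monomial c·X^i·Y^j·Z^k in F becomes c·x^i·y^j·1^k = c·x^i·y^j.
Substituting Z = 1: F(X, Y, 1) = 3*x**3 + 3*x**2*y + x*y**2 + 3*x - y**3 + 3*y**2 + 3*y + 3.
Note: deg(f) ≤ deg(F) = 3; strict inequality happens when F is divisible by Z (lost terms).


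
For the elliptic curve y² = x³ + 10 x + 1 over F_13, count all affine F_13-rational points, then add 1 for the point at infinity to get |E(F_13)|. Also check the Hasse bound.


Affine points = {(0, 1), (0, 12), (1, 5), (1, 8), (2, 4), (2, 9), (4, 1), (4, 12), (6, 2), (6, 11), (9, 1), (9, 12), (10, 3), (10, 10), (11, 5), (11, 8), (12, 4), (12, 9)}; affine count = 18; |E(F_13)| = 19.

Discriminant check: Δ ∝ 4a³ + 27b² = 4·10³ + 27·1² = 4·1000 + 27·1 ≡ 10 (mod 13). Nonzero ⇒ E is nonsingular.
For each x ∈ F_13, compute rhs = x³ + 10·x + 1 mod 13, then count y ∈ F_13 with y² ≡ rhs.
  x = 0: rhs = 1, matching y values: 1, 12 (2 points).
  x = 1: rhs = 12, matching y values: 5, 8 (2 points).
  x = 2: rhs = 3, matching y values: 4, 9 (2 points).
  x = 3: rhs = 6, matching y values: none (0 points).
  x = 4: rhs = 1, matching y values: 1, 12 (2 points).
  x = 5: rhs = 7, matching y values: none (0 points).
  x = 6: rhs = 4, matching y values: 2, 11 (2 points).
  x = 7: rhs = 11, matching y values: none (0 points).
  x = 8: rhs = 8, matching y values: none (0 points).
  x = 9: rhs = 1, matching y values: 1, 12 (2 points).
  x = 10: rhs = 9, matching y values: 3, 10 (2 points).
  x = 11: rhs = 12, matching y values: 5, 8 (2 points).
  x = 12: rhs = 3, matching y values: 4, 9 (2 points).
Total affine count: 18.
Full point count |E(F_13)| = 18 + 1 = 19.
Hasse bound: |19 − (13+1)| = |5| = 5 ≤ 2√13 ≈ 7.2111 ✓.


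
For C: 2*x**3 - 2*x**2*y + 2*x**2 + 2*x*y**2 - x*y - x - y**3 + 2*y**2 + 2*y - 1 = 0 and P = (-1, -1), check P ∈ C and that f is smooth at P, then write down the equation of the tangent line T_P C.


Tangent line at P: -2*y - 2 = 0.

Step 1: f(-1, -1) = 0, so P lies on C.
Step 2: partial derivatives
  f_x(x, y) = 6*x**2 - 4*x*y + 4*x + 2*y**2 - y - 1, f_y(x, y) = -2*x**2 + 4*x*y - x - 3*y**2 + 4*y + 2.
  f_x(P) = 0, f_y(P) = -2 (gradient nonzero, so P is smooth).
Step 3: tangent line at P: 0·(x − -1) + -2·(y − -1) = 0.
Expanding: -2*y - 2 = 0.


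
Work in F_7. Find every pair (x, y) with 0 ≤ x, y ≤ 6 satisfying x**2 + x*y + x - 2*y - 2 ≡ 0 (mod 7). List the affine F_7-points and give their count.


Affine F_7-points: {(0, 6), (1, 0), (3, 4), (4, 5), (5, 0), (6, 4)}; count = 6.

For each of the 49 pairs (x, y) ∈ F_7², evaluate f(x, y) mod 7. Record the zeros.
  x = 0: [0↦5, 1↦3, 2↦1, 3↦6, 4↦4, 5↦2, 6↦0]  zeros at y ∈ {6}
  x = 1: [0↦0, 1↦6, 2↦5, 3↦4, 4↦3, 5↦2, 6↦1]  zeros at y ∈ {0}
  x = 2: [0↦4, 1↦4, 2↦4, 3↦4, 4↦4, 5↦4, 6↦4]  zeros at y ∈ ∅
  x = 3: [0↦3, 1↦4, 2↦5, 3↦6, 4↦0, 5↦1, 6↦2]  zeros at y ∈ {4}
  x = 4: [0↦4, 1↦6, 2↦1, 3↦3, 4↦5, 5↦0, 6↦2]  zeros at y ∈ {5}
  x = 5: [0↦0, 1↦3, 2↦6, 3↦2, 4↦5, 5↦1, 6↦4]  zeros at y ∈ {0}
  x = 6: [0↦5, 1↦2, 2↦6, 3↦3, 4↦0, 5↦4, 6↦1]  zeros at y ∈ {4}
Collecting zeros: affine points = {(0, 6), (1, 0), (3, 4), (4, 5), (5, 0), (6, 4)}.
Total count |C(F_7)_aff| = 6.


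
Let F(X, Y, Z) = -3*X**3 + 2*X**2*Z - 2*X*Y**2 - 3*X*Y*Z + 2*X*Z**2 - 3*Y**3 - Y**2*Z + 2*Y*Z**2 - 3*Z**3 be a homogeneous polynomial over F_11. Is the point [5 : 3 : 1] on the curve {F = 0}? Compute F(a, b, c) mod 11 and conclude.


F(5,3,1) ≡ 2 (mod 11); P is NOT on the curve.

Evaluate F(5, 3, 1) term-by-term (mod 11).
  -3*X**3 ↦ -3·125·1·1 = -375
  2*X**2*Z ↦ 2·25·1·1 = 50
  -2*X*Y**2 ↦ -2·5·9·1 = -90
  -3*X*Y*Z ↦ -3·5·3·1 = -45
  2*X*Z**2 ↦ 2·5·1·1 = 10
  -3*Y**3 ↦ -3·1·27·1 = -81
  -Y**2*Z ↦ -1·1·9·1 = -9
  2*Y*Z**2 ↦ 2·1·3·1 = 6
  -3*Z**3 ↦ -3·1·1·1 = -3
Sum: F(5, 3, 1) = (-375) + (50) + (-90) + (-45) + (10) + (-81) + (-9) + (6) + (-3) = -537.
Reducing mod 11: -537 ≡ 2 (mod 11).
Since F(a, b, c) ≡ 2 ≠ 0 (mod 11), P does NOT lie on the curve.


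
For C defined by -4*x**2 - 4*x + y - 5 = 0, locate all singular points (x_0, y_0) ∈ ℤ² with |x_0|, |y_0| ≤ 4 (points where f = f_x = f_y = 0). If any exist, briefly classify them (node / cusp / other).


No singular points in the scanned grid; C is smooth there.

Compute partial derivatives:
  f_x = -8*x - 4.
  f_y = 1.
f_y = 1 is a nonzero constant, so f_y never vanishes: no point (x, y) can satisfy f = f_x = f_y = 0. In particular no (x, y) ∈ {−4, ..., 4}² is singular; the curve is smooth.


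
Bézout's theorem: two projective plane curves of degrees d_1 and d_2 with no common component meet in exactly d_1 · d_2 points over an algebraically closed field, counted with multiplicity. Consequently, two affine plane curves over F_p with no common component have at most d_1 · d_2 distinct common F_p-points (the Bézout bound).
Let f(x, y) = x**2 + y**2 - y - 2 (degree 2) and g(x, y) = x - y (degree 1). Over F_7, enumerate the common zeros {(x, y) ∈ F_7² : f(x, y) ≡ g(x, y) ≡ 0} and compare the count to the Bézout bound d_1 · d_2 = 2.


Common zeros: ∅; count = 0; Bézout bound = 2.

deg(f) = 2, deg(g) = 1, so Bézout bound = 2.
Scan x ∈ F_7. For each x, list the y ∈ F_7 with f(x, y) ≡ 0 and those with g(x, y) ≡ 0 (mod 7); the common zeros in that column are the intersection.
  x = 0: f ≡ 0 at y ∈ {2, 6}; g ≡ 0 at y ∈ {0}; common: ∅.
  x = 1: f ≡ 0 at y ∈ ∅; g ≡ 0 at y ∈ {1}; common: ∅.
  x = 2: f ≡ 0 at y ∈ {4}; g ≡ 0 at y ∈ {2}; common: ∅.
  x = 3: f ≡ 0 at y ∈ {0, 1}; g ≡ 0 at y ∈ {3}; common: ∅.
  x = 4: f ≡ 0 at y ∈ {0, 1}; g ≡ 0 at y ∈ {4}; common: ∅.
  x = 5: f ≡ 0 at y ∈ {4}; g ≡ 0 at y ∈ {5}; common: ∅.
  x = 6: f ≡ 0 at y ∈ ∅; g ≡ 0 at y ∈ {6}; common: ∅.
Collecting: common zeros = ∅, so the count is 0.
Comparison with the Bézout bound: 0 ≤ 2 = deg(f)·deg(g), as expected for curves with no common component (the affine F_7-count falls short of the bound because intersections may lie at infinity, over extension fields, or carry multiplicity).


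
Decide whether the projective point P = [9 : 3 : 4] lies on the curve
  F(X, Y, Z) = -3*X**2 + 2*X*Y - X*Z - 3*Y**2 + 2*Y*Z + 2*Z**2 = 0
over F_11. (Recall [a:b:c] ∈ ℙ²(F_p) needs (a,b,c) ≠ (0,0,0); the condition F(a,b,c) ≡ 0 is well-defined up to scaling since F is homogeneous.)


F(9,3,4) ≡ 2 (mod 11); P is NOT on the curve.

Evaluate F(9, 3, 4) term-by-term (mod 11).
  -3*X**2 ↦ -3·81·1·1 = -243
  2*X*Y ↦ 2·9·3·1 = 54
  -X*Z ↦ -1·9·1·4 = -36
  -3*Y**2 ↦ -3·1·9·1 = -27
  2*Y*Z ↦ 2·1·3·4 = 24
  2*Z**2 ↦ 2·1·1·16 = 32
Sum: F(9, 3, 4) = (-243) + (54) + (-36) + (-27) + (24) + (32) = -196.
Reducing mod 11: -196 ≡ 2 (mod 11).
Since F(a, b, c) ≡ 2 ≠ 0 (mod 11), P does NOT lie on the curve.


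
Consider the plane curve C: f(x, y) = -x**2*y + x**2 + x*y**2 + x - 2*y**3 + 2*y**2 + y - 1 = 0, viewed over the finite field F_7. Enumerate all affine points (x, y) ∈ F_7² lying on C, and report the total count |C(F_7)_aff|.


Affine F_7-points: {(0, 1), (0, 2), (0, 5), (2, 6), (3, 5), (4, 6), (5, 2)}; count = 7.

For each of the 49 pairs (x, y) ∈ F_7², evaluate f(x, y) mod 7. Record the zeros.
  x = 0: [0↦6, 1↦0, 2↦0, 3↦1, 4↦5, 5↦0, 6↦2]  zeros at y ∈ {1, 2, 5}
  x = 1: [0↦1, 1↦2, 2↦4, 3↦2, 4↦5, 5↦1, 6↦6]  zeros at y ∈ ∅
  x = 2: [0↦5, 1↦4, 2↦6, 3↦6, 4↦6, 5↦1, 6↦0]  zeros at y ∈ {6}
  x = 3: [0↦4, 1↦6, 2↦6, 3↦6, 4↦1, 5↦0, 6↦5]  zeros at y ∈ {5}
  x = 4: [0↦5, 1↦1, 2↦4, 3↦2, 4↦4, 5↦5, 6↦0]  zeros at y ∈ {6}
  x = 5: [0↦1, 1↦3, 2↦0, 3↦1, 4↦1, 5↦2, 6↦6]  zeros at y ∈ {2}
  x = 6: [0↦6, 1↦5, 2↦1, 3↦3, 4↦6, 5↦5, 6↦2]  zeros at y ∈ ∅
Collecting zeros: affine points = {(0, 1), (0, 2), (0, 5), (2, 6), (3, 5), (4, 6), (5, 2)}.
Total count |C(F_7)_aff| = 7.


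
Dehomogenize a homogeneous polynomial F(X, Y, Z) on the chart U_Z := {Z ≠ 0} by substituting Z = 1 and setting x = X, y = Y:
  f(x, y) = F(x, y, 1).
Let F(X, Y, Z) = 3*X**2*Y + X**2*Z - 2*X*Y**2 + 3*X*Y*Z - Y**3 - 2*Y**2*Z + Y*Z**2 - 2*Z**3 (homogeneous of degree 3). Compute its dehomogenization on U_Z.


f(x, y) = 3*x**2*y + x**2 - 2*x*y**2 + 3*x*y - y**3 - 2*y**2 + y - 2

On U_Z we set Z = 1. Each monomial c·X^i·Y^j·Z^k in F becomes c·x^i·y^j·1^k = c·x^i·y^j.
Substituting Z = 1: F(X, Y, 1) = 3*x**2*y + x**2 - 2*x*y**2 + 3*x*y - y**3 - 2*y**2 + y - 2.
Note: deg(f) ≤ deg(F) = 3; strict inequality happens when F is divisible by Z (lost terms).


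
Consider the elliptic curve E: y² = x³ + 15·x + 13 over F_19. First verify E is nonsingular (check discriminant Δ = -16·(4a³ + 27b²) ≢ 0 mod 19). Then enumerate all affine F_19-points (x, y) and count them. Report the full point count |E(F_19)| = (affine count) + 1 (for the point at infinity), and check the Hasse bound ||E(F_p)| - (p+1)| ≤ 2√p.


Affine points = {(3, 3), (3, 16), (4, 2), (4, 17), (5, 2), (5, 17), (7, 9), (7, 10), (10, 2), (10, 17), (13, 7), (13, 12), (16, 6), (16, 13), (18, 4), (18, 15)}; affine count = 16; |E(F_19)| = 17.

Discriminant check: Δ ∝ 4a³ + 27b² = 4·15³ + 27·13² = 4·3375 + 27·169 ≡ 13 (mod 19). Nonzero ⇒ E is nonsingular.
For each x ∈ F_19, compute rhs = x³ + 15·x + 13 mod 19, then count y ∈ F_19 with y² ≡ rhs.
  x = 0: rhs = 13, matching y values: none (0 points).
  x = 1: rhs = 10, matching y values: none (0 points).
  x = 2: rhs = 13, matching y values: none (0 points).
  x = 3: rhs = 9, matching y values: 3, 16 (2 points).
  x = 4: rhs = 4, matching y values: 2, 17 (2 points).
  x = 5: rhs = 4, matching y values: 2, 17 (2 points).
  x = 6: rhs = 15, matching y values: none (0 points).
  x = 7: rhs = 5, matching y values: 9, 10 (2 points).
  x = 8: rhs = 18, matching y values: none (0 points).
  x = 9: rhs = 3, matching y values: none (0 points).
  x = 10: rhs = 4, matching y values: 2, 17 (2 points).
  x = 11: rhs = 8, matching y values: none (0 points).
  x = 12: rhs = 2, matching y values: none (0 points).
  x = 13: rhs = 11, matching y values: 7, 12 (2 points).
  x = 14: rhs = 3, matching y values: none (0 points).
  x = 15: rhs = 3, matching y values: none (0 points).
  x = 16: rhs = 17, matching y values: 6, 13 (2 points).
  x = 17: rhs = 13, matching y values: none (0 points).
  x = 18: rhs = 16, matching y values: 4, 15 (2 points).
Total affine count: 16.
Full point count |E(F_19)| = 16 + 1 = 17.
Hasse bound: |17 − (19+1)| = |-3| = 3 ≤ 2√19 ≈ 8.7178 ✓.


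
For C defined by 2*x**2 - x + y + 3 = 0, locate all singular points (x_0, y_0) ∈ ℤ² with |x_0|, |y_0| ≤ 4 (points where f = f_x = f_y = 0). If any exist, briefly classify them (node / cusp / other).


No singular points in the scanned grid; C is smooth there.

Compute partial derivatives:
  f_x = 4*x - 1.
  f_y = 1.
f_y = 1 is a nonzero constant, so f_y never vanishes: no point (x, y) can satisfy f = f_x = f_y = 0. In particular no (x, y) ∈ {−4, ..., 4}² is singular; the curve is smooth.


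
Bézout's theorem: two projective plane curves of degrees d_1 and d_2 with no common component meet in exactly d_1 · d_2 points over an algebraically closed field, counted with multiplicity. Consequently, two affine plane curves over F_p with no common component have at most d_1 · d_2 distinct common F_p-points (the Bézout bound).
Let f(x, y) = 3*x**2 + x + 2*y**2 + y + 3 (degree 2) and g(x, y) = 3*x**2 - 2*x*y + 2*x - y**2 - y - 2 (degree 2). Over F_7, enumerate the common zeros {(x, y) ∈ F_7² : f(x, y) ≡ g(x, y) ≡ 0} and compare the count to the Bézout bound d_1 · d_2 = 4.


Common zeros: ∅; count = 0; Bézout bound = 4.

deg(f) = 2, deg(g) = 2, so Bézout bound = 4.
Scan x ∈ F_7. For each x, list the y ∈ F_7 with f(x, y) ≡ 0 and those with g(x, y) ≡ 0 (mod 7); the common zeros in that column are the intersection.
  x = 0: f ≡ 0 at y ∈ ∅; g ≡ 0 at y ∈ {3}; common: ∅.
  x = 1: f ≡ 0 at y ∈ {0, 3}; g ≡ 0 at y ∈ {2}; common: ∅.
  x = 2: f ≡ 0 at y ∈ ∅; g ≡ 0 at y ∈ {0, 2}; common: ∅.
  x = 3: f ≡ 0 at y ∈ ∅; g ≡ 0 at y ∈ ∅; common: ∅.
  x = 4: f ≡ 0 at y ∈ {4, 6}; g ≡ 0 at y ∈ ∅; common: ∅.
  x = 5: f ≡ 0 at y ∈ {4, 6}; g ≡ 0 at y ∈ ∅; common: ∅.
  x = 6: f ≡ 0 at y ∈ ∅; g ≡ 0 at y ∈ {3, 5}; common: ∅.
Collecting: common zeros = ∅, so the count is 0.
Comparison with the Bézout bound: 0 ≤ 4 = deg(f)·deg(g), as expected for curves with no common component (the affine F_7-count falls short of the bound because intersections may lie at infinity, over extension fields, or carry multiplicity).


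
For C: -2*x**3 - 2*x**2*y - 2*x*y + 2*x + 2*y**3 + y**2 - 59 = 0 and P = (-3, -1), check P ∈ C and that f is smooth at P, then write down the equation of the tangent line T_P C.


Tangent line at P: -62*x - 8*y - 194 = 0.

Step 1: f(-3, -1) = 0, so P lies on C.
Step 2: partial derivatives
  f_x(x, y) = -6*x**2 - 4*x*y - 2*y + 2, f_y(x, y) = -2*x**2 - 2*x + 6*y**2 + 2*y.
  f_x(P) = -62, f_y(P) = -8 (gradient nonzero, so P is smooth).
Step 3: tangent line at P: -62·(x − -3) + -8·(y − -1) = 0.
Expanding: -62*x - 8*y - 194 = 0.


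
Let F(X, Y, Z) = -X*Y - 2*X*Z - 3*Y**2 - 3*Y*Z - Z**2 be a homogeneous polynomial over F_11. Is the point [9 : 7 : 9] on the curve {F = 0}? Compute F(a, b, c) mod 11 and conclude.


F(9,7,9) ≡ 7 (mod 11); P is NOT on the curve.

Evaluate F(9, 7, 9) term-by-term (mod 11).
  -X*Y ↦ -1·9·7·1 = -63
  -2*X*Z ↦ -2·9·1·9 = -162
  -3*Y**2 ↦ -3·1·49·1 = -147
  -3*Y*Z ↦ -3·1·7·9 = -189
  -Z**2 ↦ -1·1·1·81 = -81
Sum: F(9, 7, 9) = (-63) + (-162) + (-147) + (-189) + (-81) = -642.
Reducing mod 11: -642 ≡ 7 (mod 11).
Since F(a, b, c) ≡ 7 ≠ 0 (mod 11), P does NOT lie on the curve.


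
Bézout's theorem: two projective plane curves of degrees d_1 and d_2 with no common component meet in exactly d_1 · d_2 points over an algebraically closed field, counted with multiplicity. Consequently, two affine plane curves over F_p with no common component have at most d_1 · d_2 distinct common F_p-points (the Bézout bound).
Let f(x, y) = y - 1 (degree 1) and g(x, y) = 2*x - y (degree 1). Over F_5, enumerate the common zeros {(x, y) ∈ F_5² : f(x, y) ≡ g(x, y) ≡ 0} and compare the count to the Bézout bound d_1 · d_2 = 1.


Common zeros: {(3, 1)}; count = 1; Bézout bound = 1.

deg(f) = 1, deg(g) = 1, so Bézout bound = 1.
Scan x ∈ F_5. For each x, list the y ∈ F_5 with f(x, y) ≡ 0 and those with g(x, y) ≡ 0 (mod 5); the common zeros in that column are the intersection.
  x = 0: f ≡ 0 at y ∈ {1}; g ≡ 0 at y ∈ {0}; common: ∅.
  x = 1: f ≡ 0 at y ∈ {1}; g ≡ 0 at y ∈ {2}; common: ∅.
  x = 2: f ≡ 0 at y ∈ {1}; g ≡ 0 at y ∈ {4}; common: ∅.
  x = 3: f ≡ 0 at y ∈ {1}; g ≡ 0 at y ∈ {1}; common: {1}.
  x = 4: f ≡ 0 at y ∈ {1}; g ≡ 0 at y ∈ {3}; common: ∅.
Collecting: common zeros = {(3, 1)}, so the count is 1.
Comparison with the Bézout bound: 1 ≤ 1 = deg(f)·deg(g), as expected for curves with no common component (the bound is attained).


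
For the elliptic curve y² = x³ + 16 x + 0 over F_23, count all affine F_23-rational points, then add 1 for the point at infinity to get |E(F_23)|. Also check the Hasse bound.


Affine points = {(0, 0), (3, 11), (3, 12), (4, 6), (4, 17), (6, 6), (6, 17), (7, 8), (7, 15), (11, 9), (11, 14), (13, 6), (13, 17), (14, 1), (14, 22), (15, 2), (15, 21), (18, 5), (18, 18), (21, 11), (21, 12), (22, 11), (22, 12)}; affine count = 23; |E(F_23)| = 24.

Discriminant check: Δ ∝ 4a³ + 27b² = 4·16³ + 27·0² = 4·4096 + 27·0 ≡ 8 (mod 23). Nonzero ⇒ E is nonsingular.
For each x ∈ F_23, compute rhs = x³ + 16·x + 0 mod 23, then count y ∈ F_23 with y² ≡ rhs.
  x = 0: rhs = 0, matching y values: 0 (1 points).
  x = 1: rhs = 17, matching y values: none (0 points).
  x = 2: rhs = 17, matching y values: none (0 points).
  x = 3: rhs = 6, matching y values: 11, 12 (2 points).
  x = 4: rhs = 13, matching y values: 6, 17 (2 points).
  x = 5: rhs = 21, matching y values: none (0 points).
  x = 6: rhs = 13, matching y values: 6, 17 (2 points).
  x = 7: rhs = 18, matching y values: 8, 15 (2 points).
  x = 8: rhs = 19, matching y values: none (0 points).
  x = 9: rhs = 22, matching y values: none (0 points).
  x = 10: rhs = 10, matching y values: none (0 points).
  x = 11: rhs = 12, matching y values: 9, 14 (2 points).
  x = 12: rhs = 11, matching y values: none (0 points).
  x = 13: rhs = 13, matching y values: 6, 17 (2 points).
  x = 14: rhs = 1, matching y values: 1, 22 (2 points).
  x = 15: rhs = 4, matching y values: 2, 21 (2 points).
  x = 16: rhs = 5, matching y values: none (0 points).
  x = 17: rhs = 10, matching y values: none (0 points).
  x = 18: rhs = 2, matching y values: 5, 18 (2 points).
  x = 19: rhs = 10, matching y values: none (0 points).
  x = 20: rhs = 17, matching y values: none (0 points).
  x = 21: rhs = 6, matching y values: 11, 12 (2 points).
  x = 22: rhs = 6, matching y values: 11, 12 (2 points).
Total affine count: 23.
Full point count |E(F_23)| = 23 + 1 = 24.
Hasse bound: |24 − (23+1)| = |0| = 0 ≤ 2√23 ≈ 9.5917 ✓.


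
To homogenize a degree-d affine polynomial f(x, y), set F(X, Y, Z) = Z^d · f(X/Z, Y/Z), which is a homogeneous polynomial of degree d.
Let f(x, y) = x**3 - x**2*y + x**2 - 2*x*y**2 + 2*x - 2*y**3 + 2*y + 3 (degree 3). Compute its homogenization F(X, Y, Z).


F(X, Y, Z) = X**3 - X**2*Y + X**2*Z - 2*X*Y**2 + 2*X*Z**2 - 2*Y**3 + 2*Y*Z**2 + 3*Z**3

deg(f) = 3.
Substitute x = X/Z, y = Y/Z into f, then multiply by Z^3.
  monomial 1·x^3·y^0 ↦ 1·X^3·Y^0·Z^0.
  monomial -1·x^2·y^1 ↦ -1·X^2·Y^1·Z^0.
  monomial 1·x^2·y^0 ↦ 1·X^2·Y^0·Z^1.
  monomial -2·x^1·y^2 ↦ -2·X^1·Y^2·Z^0.
  monomial 2·x^1·y^0 ↦ 2·X^1·Y^0·Z^2.
  monomial -2·x^0·y^3 ↦ -2·X^0·Y^3·Z^0.
  monomial 2·x^0·y^1 ↦ 2·X^0·Y^1·Z^2.
  monomial 3·x^0·y^0 ↦ 3·X^0·Y^0·Z^3.
Collecting: F(X, Y, Z) = X**3 - X**2*Y + X**2*Z - 2*X*Y**2 + 2*X*Z**2 - 2*Y**3 + 2*Y*Z**2 + 3*Z**3.


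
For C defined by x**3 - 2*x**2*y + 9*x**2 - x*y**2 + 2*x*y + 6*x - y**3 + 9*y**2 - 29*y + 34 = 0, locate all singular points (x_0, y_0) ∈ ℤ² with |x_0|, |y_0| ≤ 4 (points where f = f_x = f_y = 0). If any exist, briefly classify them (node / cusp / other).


Singular points: {(-1, 3)}; classification: cusp.

Compute partial derivatives:
  f_x = 3*x**2 - 4*x*y + 18*x - y**2 + 2*y + 6.
  f_y = -2*x**2 - 2*x*y + 2*x - 3*y**2 + 18*y - 29.
Scan x_0 ∈ {−4, ..., 4}. For each x_0, f_y(x_0, y) is a polynomial in y; find its integer roots y ∈ {−4, ..., 4}, then test f_x and f at those candidates.
  x = -4: f_y(-4, y) = -3*y**2 + 26*y - 69; no integer root y with |y| ≤ 4.
  x = -3: f_y(-3, y) = -3*y**2 + 24*y - 53; no integer root y with |y| ≤ 4.
  x = -2: f_y(-2, y) = -3*y**2 + 22*y - 41; no integer root y with |y| ≤ 4.
  x = -1: f_y(-1, y) = -3*y**2 + 20*y - 33; vanishes at y ∈ {3}. (-1, 3): f_x = 0, f = 0 — SINGULAR.
  x = 0: f_y(0, y) = -3*y**2 + 18*y - 29; no integer root y with |y| ≤ 4.
  x = 1: f_y(1, y) = -3*y**2 + 16*y - 29; no integer root y with |y| ≤ 4.
  x = 2: f_y(2, y) = -3*y**2 + 14*y - 33; no integer root y with |y| ≤ 4.
  x = 3: f_y(3, y) = -3*y**2 + 12*y - 41; no integer root y with |y| ≤ 4.
  x = 4: f_y(4, y) = -3*y**2 + 10*y - 53; no integer root y with |y| ≤ 4.
Only singular point on the grid: (-1, 3).
Classify: substitute x = -1 + u, y = 3 + v and expand: f = u**3 - 2*u**2*v - u*v**2 - v**3 + v**2.
No constant or linear terms (consistent with a singular point). Quadratic part: v**2. Cubic part: u**3 - 2*u**2*v - u*v**2 - v**3.
The quadratic part v**2 is a perfect square, so there is a single (double) tangent line v = 0, i.e. y = 3. Restricting the cubic part to that line (v = 0) leaves u**3 ≠ 0, so f is not divisible by v and the branch is v² ≈ -u**3 to lowest order — this is a cusp.
Classification: cusp.


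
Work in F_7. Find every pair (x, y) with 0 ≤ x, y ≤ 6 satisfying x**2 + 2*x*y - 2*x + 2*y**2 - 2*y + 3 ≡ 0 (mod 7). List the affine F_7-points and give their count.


Affine F_7-points: {(0, 2), (0, 6), (2, 1), (2, 5), (4, 5), (4, 6), (5, 1), (5, 2)}; count = 8.

For each of the 49 pairs (x, y) ∈ F_7², evaluate f(x, y) mod 7. Record the zeros.
  x = 0: [0↦3, 1↦3, 2↦0, 3↦1, 4↦6, 5↦1, 6↦0]  zeros at y ∈ {2, 6}
  x = 1: [0↦2, 1↦4, 2↦3, 3↦6, 4↦6, 5↦3, 6↦4]  zeros at y ∈ ∅
  x = 2: [0↦3, 1↦0, 2↦1, 3↦6, 4↦1, 5↦0, 6↦3]  zeros at y ∈ {1, 5}
  x = 3: [0↦6, 1↦5, 2↦1, 3↦1, 4↦5, 5↦6, 6↦4]  zeros at y ∈ ∅
  x = 4: [0↦4, 1↦5, 2↦3, 3↦5, 4↦4, 5↦0, 6↦0]  zeros at y ∈ {5, 6}
  x = 5: [0↦4, 1↦0, 2↦0, 3↦4, 4↦5, 5↦3, 6↦5]  zeros at y ∈ {1, 2}
  x = 6: [0↦6, 1↦4, 2↦6, 3↦5, 4↦1, 5↦1, 6↦5]  zeros at y ∈ ∅
Collecting zeros: affine points = {(0, 2), (0, 6), (2, 1), (2, 5), (4, 5), (4, 6), (5, 1), (5, 2)}.
Total count |C(F_7)_aff| = 8.


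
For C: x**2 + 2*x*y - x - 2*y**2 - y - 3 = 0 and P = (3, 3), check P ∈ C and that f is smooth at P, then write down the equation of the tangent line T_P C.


Tangent line at P: 11*x - 7*y - 12 = 0.

Step 1: f(3, 3) = 0, so P lies on C.
Step 2: partial derivatives
  f_x(x, y) = 2*x + 2*y - 1, f_y(x, y) = 2*x - 4*y - 1.
  f_x(P) = 11, f_y(P) = -7 (gradient nonzero, so P is smooth).
Step 3: tangent line at P: 11·(x − 3) + -7·(y − 3) = 0.
Expanding: 11*x - 7*y - 12 = 0.


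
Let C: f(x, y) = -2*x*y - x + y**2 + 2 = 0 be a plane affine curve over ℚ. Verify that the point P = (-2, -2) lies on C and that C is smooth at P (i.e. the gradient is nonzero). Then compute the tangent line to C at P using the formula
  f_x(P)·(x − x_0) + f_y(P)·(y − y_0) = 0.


Tangent line at P: 3*x + 6 = 0.

Step 1: f(-2, -2) = 0, so P lies on C.
Step 2: partial derivatives
  f_x(x, y) = -2*y - 1, f_y(x, y) = -2*x + 2*y.
  f_x(P) = 3, f_y(P) = 0 (gradient nonzero, so P is smooth).
Step 3: tangent line at P: 3·(x − -2) + 0·(y − -2) = 0.
Expanding: 3*x + 6 = 0.


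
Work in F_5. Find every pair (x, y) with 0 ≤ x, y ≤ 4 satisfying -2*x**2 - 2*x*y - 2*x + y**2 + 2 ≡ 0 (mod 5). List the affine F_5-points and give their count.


Affine F_5-points: {(2, 0), (2, 4), (3, 2), (3, 4), (4, 1), (4, 2)}; count = 6.

For each of the 25 pairs (x, y) ∈ F_5², evaluate f(x, y) mod 5. Record the zeros.
  x = 0: [0↦2, 1↦3, 2↦1, 3↦1, 4↦3]  zeros at y ∈ ∅
  x = 1: [0↦3, 1↦2, 2↦3, 3↦1, 4↦1]  zeros at y ∈ ∅
  x = 2: [0↦0, 1↦2, 2↦1, 3↦2, 4↦0]  zeros at y ∈ {0, 4}
  x = 3: [0↦3, 1↦3, 2↦0, 3↦4, 4↦0]  zeros at y ∈ {2, 4}
  x = 4: [0↦2, 1↦0, 2↦0, 3↦2, 4↦1]  zeros at y ∈ {1, 2}
Collecting zeros: affine points = {(2, 0), (2, 4), (3, 2), (3, 4), (4, 1), (4, 2)}.
Total count |C(F_5)_aff| = 6.


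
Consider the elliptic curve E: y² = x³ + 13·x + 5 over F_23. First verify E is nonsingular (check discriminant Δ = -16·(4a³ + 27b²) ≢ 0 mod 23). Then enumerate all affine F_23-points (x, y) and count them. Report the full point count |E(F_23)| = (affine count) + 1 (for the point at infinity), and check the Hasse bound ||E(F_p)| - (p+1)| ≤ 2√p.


Affine points = {(2, 4), (2, 19), (3, 5), (3, 18), (4, 11), (4, 12), (6, 0), (7, 5), (7, 18), (8, 0), (9, 0), (10, 10), (10, 13), (12, 7), (12, 16), (13, 5), (13, 18), (16, 10), (16, 13), (19, 2), (19, 21), (20, 10), (20, 13)}; affine count = 23; |E(F_23)| = 24.

Discriminant check: Δ ∝ 4a³ + 27b² = 4·13³ + 27·5² = 4·2197 + 27·25 ≡ 10 (mod 23). Nonzero ⇒ E is nonsingular.
For each x ∈ F_23, compute rhs = x³ + 13·x + 5 mod 23, then count y ∈ F_23 with y² ≡ rhs.
  x = 0: rhs = 5, matching y values: none (0 points).
  x = 1: rhs = 19, matching y values: none (0 points).
  x = 2: rhs = 16, matching y values: 4, 19 (2 points).
  x = 3: rhs = 2, matching y values: 5, 18 (2 points).
  x = 4: rhs = 6, matching y values: 11, 12 (2 points).
  x = 5: rhs = 11, matching y values: none (0 points).
  x = 6: rhs = 0, matching y values: 0 (1 points).
  x = 7: rhs = 2, matching y values: 5, 18 (2 points).
  x = 8: rhs = 0, matching y values: 0 (1 points).
  x = 9: rhs = 0, matching y values: 0 (1 points).
  x = 10: rhs = 8, matching y values: 10, 13 (2 points).
  x = 11: rhs = 7, matching y values: none (0 points).
  x = 12: rhs = 3, matching y values: 7, 16 (2 points).
  x = 13: rhs = 2, matching y values: 5, 18 (2 points).
  x = 14: rhs = 10, matching y values: none (0 points).
  x = 15: rhs = 10, matching y values: none (0 points).
  x = 16: rhs = 8, matching y values: 10, 13 (2 points).
  x = 17: rhs = 10, matching y values: none (0 points).
  x = 18: rhs = 22, matching y values: none (0 points).
  x = 19: rhs = 4, matching y values: 2, 21 (2 points).
  x = 20: rhs = 8, matching y values: 10, 13 (2 points).
  x = 21: rhs = 17, matching y values: none (0 points).
  x = 22: rhs = 14, matching y values: none (0 points).
Total affine count: 23.
Full point count |E(F_23)| = 23 + 1 = 24.
Hasse bound: |24 − (23+1)| = |0| = 0 ≤ 2√23 ≈ 9.5917 ✓.


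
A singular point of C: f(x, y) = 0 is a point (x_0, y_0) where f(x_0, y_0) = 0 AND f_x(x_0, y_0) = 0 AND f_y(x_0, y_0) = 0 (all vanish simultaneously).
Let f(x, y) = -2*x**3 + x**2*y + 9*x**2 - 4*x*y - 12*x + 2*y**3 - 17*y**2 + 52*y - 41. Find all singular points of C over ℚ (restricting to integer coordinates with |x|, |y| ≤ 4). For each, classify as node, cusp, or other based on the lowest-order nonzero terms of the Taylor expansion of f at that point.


Singular points: {(2, 3)}; classification: cusp.

Compute partial derivatives:
  f_x = -6*x**2 + 2*x*y + 18*x - 4*y - 12.
  f_y = x**2 - 4*x + 6*y**2 - 34*y + 52.
Scan x_0 ∈ {−4, ..., 4}. For each x_0, f_y(x_0, y) is a polynomial in y; find its integer roots y ∈ {−4, ..., 4}, then test f_x and f at those candidates.
  x = -4: f_y(-4, y) = 6*y**2 - 34*y + 84; no integer root y with |y| ≤ 4.
  x = -3: f_y(-3, y) = 6*y**2 - 34*y + 73; no integer root y with |y| ≤ 4.
  x = -2: f_y(-2, y) = 6*y**2 - 34*y + 64; no integer root y with |y| ≤ 4.
  x = -1: f_y(-1, y) = 6*y**2 - 34*y + 57; no integer root y with |y| ≤ 4.
  x = 0: f_y(0, y) = 6*y**2 - 34*y + 52; no integer root y with |y| ≤ 4.
  x = 1: f_y(1, y) = 6*y**2 - 34*y + 49; no integer root y with |y| ≤ 4.
  x = 2: f_y(2, y) = 6*y**2 - 34*y + 48; vanishes at y ∈ {3}. (2, 3): f_x = 0, f = 0 — SINGULAR.
  x = 3: f_y(3, y) = 6*y**2 - 34*y + 49; no integer root y with |y| ≤ 4.
  x = 4: f_y(4, y) = 6*y**2 - 34*y + 52; no integer root y with |y| ≤ 4.
Only singular point on the grid: (2, 3).
Classify: substitute x = 2 + u, y = 3 + v and expand: f = -2*u**3 + u**2*v + 2*v**3 + v**2.
No constant or linear terms (consistent with a singular point). Quadratic part: v**2. Cubic part: -2*u**3 + u**2*v + 2*v**3.
The quadratic part v**2 is a perfect square, so there is a single (double) tangent line v = 0, i.e. y = 3. Restricting the cubic part to that line (v = 0) leaves -2*u**3 ≠ 0, so f is not divisible by v and the branch is v² ≈ 2*u**3 to lowest order — this is a cusp.
Classification: cusp.


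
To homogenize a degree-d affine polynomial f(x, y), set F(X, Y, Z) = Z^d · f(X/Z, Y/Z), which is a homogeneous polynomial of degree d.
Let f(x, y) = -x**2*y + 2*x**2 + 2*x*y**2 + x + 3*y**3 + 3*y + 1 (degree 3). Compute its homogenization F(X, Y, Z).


F(X, Y, Z) = -X**2*Y + 2*X**2*Z + 2*X*Y**2 + X*Z**2 + 3*Y**3 + 3*Y*Z**2 + Z**3

deg(f) = 3.
Substitute x = X/Z, y = Y/Z into f, then multiply by Z^3.
  monomial -1·x^2·y^1 ↦ -1·X^2·Y^1·Z^0.
  monomial 2·x^2·y^0 ↦ 2·X^2·Y^0·Z^1.
  monomial 2·x^1·y^2 ↦ 2·X^1·Y^2·Z^0.
  monomial 1·x^1·y^0 ↦ 1·X^1·Y^0·Z^2.
  monomial 3·x^0·y^3 ↦ 3·X^0·Y^3·Z^0.
  monomial 3·x^0·y^1 ↦ 3·X^0·Y^1·Z^2.
  monomial 1·x^0·y^0 ↦ 1·X^0·Y^0·Z^3.
Collecting: F(X, Y, Z) = -X**2*Y + 2*X**2*Z + 2*X*Y**2 + X*Z**2 + 3*Y**3 + 3*Y*Z**2 + Z**3.


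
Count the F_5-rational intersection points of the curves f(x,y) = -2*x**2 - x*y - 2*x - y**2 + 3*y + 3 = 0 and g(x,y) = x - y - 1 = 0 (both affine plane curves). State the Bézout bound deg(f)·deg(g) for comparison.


Common zeros: {(3, 2)}; count = 1; Bézout bound = 2.

deg(f) = 2, deg(g) = 1, so Bézout bound = 2.
Scan x ∈ F_5. For each x, list the y ∈ F_5 with f(x, y) ≡ 0 and those with g(x, y) ≡ 0 (mod 5); the common zeros in that column are the intersection.
  x = 0: f ≡ 0 at y ∈ {1, 2}; g ≡ 0 at y ∈ {4}; common: ∅.
  x = 1: f ≡ 0 at y ∈ {1}; g ≡ 0 at y ∈ {0}; common: ∅.
  x = 2: f ≡ 0 at y ∈ {3}; g ≡ 0 at y ∈ {1}; common: ∅.
  x = 3: f ≡ 0 at y ∈ {2, 3}; g ≡ 0 at y ∈ {2}; common: {2}.
  x = 4: f ≡ 0 at y ∈ ∅; g ≡ 0 at y ∈ {3}; common: ∅.
Collecting: common zeros = {(3, 2)}, so the count is 1.
Comparison with the Bézout bound: 1 ≤ 2 = deg(f)·deg(g), as expected for curves with no common component (the affine F_5-count falls short of the bound because intersections may lie at infinity, over extension fields, or carry multiplicity).


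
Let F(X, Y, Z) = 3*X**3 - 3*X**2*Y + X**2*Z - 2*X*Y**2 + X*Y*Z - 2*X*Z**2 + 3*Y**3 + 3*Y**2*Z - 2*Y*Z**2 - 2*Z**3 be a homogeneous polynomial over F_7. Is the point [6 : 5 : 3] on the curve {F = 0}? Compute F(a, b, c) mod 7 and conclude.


F(6,5,3) ≡ 4 (mod 7); P is NOT on the curve.

Evaluate F(6, 5, 3) term-by-term (mod 7).
  3*X**3 ↦ 3·216·1·1 = 648
  -3*X**2*Y ↦ -3·36·5·1 = -540
  X**2*Z ↦ 1·36·1·3 = 108
  -2*X*Y**2 ↦ -2·6·25·1 = -300
  X*Y*Z ↦ 1·6·5·3 = 90
  -2*X*Z**2 ↦ -2·6·1·9 = -108
  3*Y**3 ↦ 3·1·125·1 = 375
  3*Y**2*Z ↦ 3·1·25·3 = 225
  -2*Y*Z**2 ↦ -2·1·5·9 = -90
  -2*Z**3 ↦ -2·1·1·27 = -54
Sum: F(6, 5, 3) = (648) + (-540) + (108) + (-300) + (90) + (-108) + (375) + (225) + (-90) + (-54) = 354.
Reducing mod 7: 354 ≡ 4 (mod 7).
Since F(a, b, c) ≡ 4 ≠ 0 (mod 7), P does NOT lie on the curve.


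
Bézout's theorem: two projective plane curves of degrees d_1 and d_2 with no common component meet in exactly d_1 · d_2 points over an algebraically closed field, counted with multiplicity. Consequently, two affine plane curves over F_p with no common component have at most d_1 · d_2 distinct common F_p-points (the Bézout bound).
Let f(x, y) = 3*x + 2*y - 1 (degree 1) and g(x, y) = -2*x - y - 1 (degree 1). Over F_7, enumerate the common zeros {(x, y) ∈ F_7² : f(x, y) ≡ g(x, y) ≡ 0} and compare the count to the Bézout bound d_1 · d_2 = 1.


Common zeros: {(4, 5)}; count = 1; Bézout bound = 1.

deg(f) = 1, deg(g) = 1, so Bézout bound = 1.
Scan x ∈ F_7. For each x, list the y ∈ F_7 with f(x, y) ≡ 0 and those with g(x, y) ≡ 0 (mod 7); the common zeros in that column are the intersection.
  x = 0: f ≡ 0 at y ∈ {4}; g ≡ 0 at y ∈ {6}; common: ∅.
  x = 1: f ≡ 0 at y ∈ {6}; g ≡ 0 at y ∈ {4}; common: ∅.
  x = 2: f ≡ 0 at y ∈ {1}; g ≡ 0 at y ∈ {2}; common: ∅.
  x = 3: f ≡ 0 at y ∈ {3}; g ≡ 0 at y ∈ {0}; common: ∅.
  x = 4: f ≡ 0 at y ∈ {5}; g ≡ 0 at y ∈ {5}; common: {5}.
  x = 5: f ≡ 0 at y ∈ {0}; g ≡ 0 at y ∈ {3}; common: ∅.
  x = 6: f ≡ 0 at y ∈ {2}; g ≡ 0 at y ∈ {1}; common: ∅.
Collecting: common zeros = {(4, 5)}, so the count is 1.
Comparison with the Bézout bound: 1 ≤ 1 = deg(f)·deg(g), as expected for curves with no common component (the bound is attained).


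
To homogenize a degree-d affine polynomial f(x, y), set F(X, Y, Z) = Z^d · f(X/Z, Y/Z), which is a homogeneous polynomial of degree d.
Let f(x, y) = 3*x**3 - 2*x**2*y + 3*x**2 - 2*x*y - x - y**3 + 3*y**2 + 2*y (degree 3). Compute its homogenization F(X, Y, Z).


F(X, Y, Z) = 3*X**3 - 2*X**2*Y + 3*X**2*Z - 2*X*Y*Z - X*Z**2 - Y**3 + 3*Y**2*Z + 2*Y*Z**2

deg(f) = 3.
Substitute x = X/Z, y = Y/Z into f, then multiply by Z^3.
  monomial 3·x^3·y^0 ↦ 3·X^3·Y^0·Z^0.
  monomial -2·x^2·y^1 ↦ -2·X^2·Y^1·Z^0.
  monomial 3·x^2·y^0 ↦ 3·X^2·Y^0·Z^1.
  monomial -2·x^1·y^1 ↦ -2·X^1·Y^1·Z^1.
  monomial -1·x^1·y^0 ↦ -1·X^1·Y^0·Z^2.
  monomial -1·x^0·y^3 ↦ -1·X^0·Y^3·Z^0.
  monomial 3·x^0·y^2 ↦ 3·X^0·Y^2·Z^1.
  monomial 2·x^0·y^1 ↦ 2·X^0·Y^1·Z^2.
Collecting: F(X, Y, Z) = 3*X**3 - 2*X**2*Y + 3*X**2*Z - 2*X*Y*Z - X*Z**2 - Y**3 + 3*Y**2*Z + 2*Y*Z**2.


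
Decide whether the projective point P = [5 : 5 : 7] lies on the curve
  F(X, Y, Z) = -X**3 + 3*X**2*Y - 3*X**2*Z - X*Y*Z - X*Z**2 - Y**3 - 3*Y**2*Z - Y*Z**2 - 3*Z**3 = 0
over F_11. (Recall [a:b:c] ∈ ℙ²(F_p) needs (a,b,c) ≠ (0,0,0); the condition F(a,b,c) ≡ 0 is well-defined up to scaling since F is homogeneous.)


F(5,5,7) ≡ 10 (mod 11); P is NOT on the curve.

Evaluate F(5, 5, 7) term-by-term (mod 11).
  -X**3 ↦ -1·125·1·1 = -125
  3*X**2*Y ↦ 3·25·5·1 = 375
  -3*X**2*Z ↦ -3·25·1·7 = -525
  -X*Y*Z ↦ -1·5·5·7 = -175
  -X*Z**2 ↦ -1·5·1·49 = -245
  -Y**3 ↦ -1·1·125·1 = -125
  -3*Y**2*Z ↦ -3·1·25·7 = -525
  -Y*Z**2 ↦ -1·1·5·49 = -245
  -3*Z**3 ↦ -3·1·1·343 = -1029
Sum: F(5, 5, 7) = (-125) + (375) + (-525) + (-175) + (-245) + (-125) + (-525) + (-245) + (-1029) = -2619.
Reducing mod 11: -2619 ≡ 10 (mod 11).
Since F(a, b, c) ≡ 10 ≠ 0 (mod 11), P does NOT lie on the curve.


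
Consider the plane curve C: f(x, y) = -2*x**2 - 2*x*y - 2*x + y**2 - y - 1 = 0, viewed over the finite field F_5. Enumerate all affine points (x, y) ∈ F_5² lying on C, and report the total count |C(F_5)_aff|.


Affine F_5-points: {(0, 3), (1, 0), (1, 3), (3, 0), (3, 2), (4, 2)}; count = 6.

For each of the 25 pairs (x, y) ∈ F_5², evaluate f(x, y) mod 5. Record the zeros.
  x = 0: [0↦4, 1↦4, 2↦1, 3↦0, 4↦1]  zeros at y ∈ {3}
  x = 1: [0↦0, 1↦3, 2↦3, 3↦0, 4↦4]  zeros at y ∈ {0, 3}
  x = 2: [0↦2, 1↦3, 2↦1, 3↦1, 4↦3]  zeros at y ∈ ∅
  x = 3: [0↦0, 1↦4, 2↦0, 3↦3, 4↦3]  zeros at y ∈ {0, 2}
  x = 4: [0↦4, 1↦1, 2↦0, 3↦1, 4↦4]  zeros at y ∈ {2}
Collecting zeros: affine points = {(0, 3), (1, 0), (1, 3), (3, 0), (3, 2), (4, 2)}.
Total count |C(F_5)_aff| = 6.


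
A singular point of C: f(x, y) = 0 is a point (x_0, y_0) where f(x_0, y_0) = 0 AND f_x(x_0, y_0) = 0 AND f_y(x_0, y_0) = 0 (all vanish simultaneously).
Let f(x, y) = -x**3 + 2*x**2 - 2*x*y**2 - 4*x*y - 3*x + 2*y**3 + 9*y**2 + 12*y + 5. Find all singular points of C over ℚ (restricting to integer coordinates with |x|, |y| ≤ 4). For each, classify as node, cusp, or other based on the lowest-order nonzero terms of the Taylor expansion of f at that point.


Singular points: {(1, -1)}; classification: node.

Compute partial derivatives:
  f_x = -3*x**2 + 4*x - 2*y**2 - 4*y - 3.
  f_y = -4*x*y - 4*x + 6*y**2 + 18*y + 12.
Scan x_0 ∈ {−4, ..., 4}. For each x_0, f_y(x_0, y) is a polynomial in y; find its integer roots y ∈ {−4, ..., 4}, then test f_x and f at those candidates.
  x = -4: f_y(-4, y) = 6*y**2 + 34*y + 28; vanishes at y ∈ {-1}. (-4, -1): f_x = -65 ≠ 0.
  x = -3: f_y(-3, y) = 6*y**2 + 30*y + 24; vanishes at y ∈ {-4, -1}. (-3, -4): f_x = -58 ≠ 0; (-3, -1): f_x = -40 ≠ 0.
  x = -2: f_y(-2, y) = 6*y**2 + 26*y + 20; vanishes at y ∈ {-1}. (-2, -1): f_x = -21 ≠ 0.
  x = -1: f_y(-1, y) = 6*y**2 + 22*y + 16; vanishes at y ∈ {-1}. (-1, -1): f_x = -8 ≠ 0.
  x = 0: f_y(0, y) = 6*y**2 + 18*y + 12; vanishes at y ∈ {-2, -1}. (0, -2): f_x = -3 ≠ 0; (0, -1): f_x = -1 ≠ 0.
  x = 1: f_y(1, y) = 6*y**2 + 14*y + 8; vanishes at y ∈ {-1}. (1, -1): f_x = 0, f = 0 — SINGULAR.
  x = 2: f_y(2, y) = 6*y**2 + 10*y + 4; vanishes at y ∈ {-1}. (2, -1): f_x = -5 ≠ 0.
  x = 3: f_y(3, y) = 6*y**2 + 6*y; vanishes at y ∈ {-1, 0}. (3, -1): f_x = -16 ≠ 0; (3, 0): f_x = -18 ≠ 0.
  x = 4: f_y(4, y) = 6*y**2 + 2*y - 4; vanishes at y ∈ {-1}. (4, -1): f_x = -33 ≠ 0.
Only singular point on the grid: (1, -1).
Classify: substitute x = 1 + u, y = -1 + v and expand: f = -u**3 - u**2 - 2*u*v**2 + 2*v**3 + v**2.
No constant or linear terms (consistent with a singular point). Quadratic part: -u**2 + v**2. Cubic part: -u**3 - 2*u*v**2 + 2*v**3.
The quadratic part v**2 - u**2 = (v − u)(v + u) splits into two distinct linear factors, so there are two distinct tangent lines y − -1 = ±(x − 1) — this is a node (ordinary double point).
Classification: node.


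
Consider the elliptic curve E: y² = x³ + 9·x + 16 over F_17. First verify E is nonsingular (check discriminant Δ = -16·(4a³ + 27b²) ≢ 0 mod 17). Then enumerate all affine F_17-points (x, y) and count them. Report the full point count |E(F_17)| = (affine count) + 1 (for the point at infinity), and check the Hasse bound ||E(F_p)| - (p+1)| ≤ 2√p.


Affine points = {(0, 4), (0, 13), (1, 3), (1, 14), (2, 5), (2, 12), (3, 6), (3, 11), (5, 4), (5, 13), (10, 1), (10, 16), (11, 1), (11, 16), (12, 4), (12, 13), (13, 1), (13, 16), (14, 8), (14, 9)}; affine count = 20; |E(F_17)| = 21.

Discriminant check: Δ ∝ 4a³ + 27b² = 4·9³ + 27·16² = 4·729 + 27·256 ≡ 2 (mod 17). Nonzero ⇒ E is nonsingular.
For each x ∈ F_17, compute rhs = x³ + 9·x + 16 mod 17, then count y ∈ F_17 with y² ≡ rhs.
  x = 0: rhs = 16, matching y values: 4, 13 (2 points).
  x = 1: rhs = 9, matching y values: 3, 14 (2 points).
  x = 2: rhs = 8, matching y values: 5, 12 (2 points).
  x = 3: rhs = 2, matching y values: 6, 11 (2 points).
  x = 4: rhs = 14, matching y values: none (0 points).
  x = 5: rhs = 16, matching y values: 4, 13 (2 points).
  x = 6: rhs = 14, matching y values: none (0 points).
  x = 7: rhs = 14, matching y values: none (0 points).
  x = 8: rhs = 5, matching y values: none (0 points).
  x = 9: rhs = 10, matching y values: none (0 points).
  x = 10: rhs = 1, matching y values: 1, 16 (2 points).
  x = 11: rhs = 1, matching y values: 1, 16 (2 points).
  x = 12: rhs = 16, matching y values: 4, 13 (2 points).
  x = 13: rhs = 1, matching y values: 1, 16 (2 points).
  x = 14: rhs = 13, matching y values: 8, 9 (2 points).
  x = 15: rhs = 7, matching y values: none (0 points).
  x = 16: rhs = 6, matching y values: none (0 points).
Total affine count: 20.
Full point count |E(F_17)| = 20 + 1 = 21.
Hasse bound: |21 − (17+1)| = |3| = 3 ≤ 2√17 ≈ 8.2462 ✓.
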